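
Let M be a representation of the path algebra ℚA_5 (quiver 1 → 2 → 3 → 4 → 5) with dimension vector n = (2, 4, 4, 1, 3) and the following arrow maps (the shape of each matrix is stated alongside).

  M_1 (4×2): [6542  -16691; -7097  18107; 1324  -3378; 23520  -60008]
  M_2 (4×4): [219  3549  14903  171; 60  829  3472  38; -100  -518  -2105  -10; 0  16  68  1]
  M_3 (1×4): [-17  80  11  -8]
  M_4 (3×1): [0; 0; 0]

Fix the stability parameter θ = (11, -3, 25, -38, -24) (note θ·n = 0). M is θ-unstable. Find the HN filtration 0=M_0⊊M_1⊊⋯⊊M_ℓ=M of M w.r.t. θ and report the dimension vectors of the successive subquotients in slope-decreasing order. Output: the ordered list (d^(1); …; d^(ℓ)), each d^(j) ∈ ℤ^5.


Interval decomposition of M: I[1,3], I[1,4], I[2,3]^2, I[5,5]^3.
HN type (ℓ=5): μ^(1)=25; μ^(2)=4; μ^(3)=-5/4; μ^(4)=-3; μ^(5)=-24

((0, 0, 3, 0, 0); (1, 1, 0, 0, 0); (1, 1, 1, 1, 0); (0, 2, 0, 0, 0); (0, 0, 0, 0, 3))


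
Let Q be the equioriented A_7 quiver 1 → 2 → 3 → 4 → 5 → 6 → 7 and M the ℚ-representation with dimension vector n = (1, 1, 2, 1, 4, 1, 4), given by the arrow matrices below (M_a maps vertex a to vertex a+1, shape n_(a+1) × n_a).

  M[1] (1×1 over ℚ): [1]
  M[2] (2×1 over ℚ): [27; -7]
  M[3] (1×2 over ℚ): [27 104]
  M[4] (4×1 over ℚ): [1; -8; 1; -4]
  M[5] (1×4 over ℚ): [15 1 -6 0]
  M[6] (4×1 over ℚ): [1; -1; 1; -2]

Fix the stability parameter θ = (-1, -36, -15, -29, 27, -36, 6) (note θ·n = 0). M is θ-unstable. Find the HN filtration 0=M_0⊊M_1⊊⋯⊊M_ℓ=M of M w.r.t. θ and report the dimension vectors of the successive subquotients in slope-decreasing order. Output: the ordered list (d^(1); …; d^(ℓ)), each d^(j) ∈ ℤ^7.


Interval decomposition of M: I[1,7], I[3,3], I[5,5]^3, I[7,7]^3.
HN type (ℓ=5): μ^(1)=27; μ^(2)=6; μ^(3)=-9/2; μ^(4)=-15; μ^(5)=-81/4

((0, 0, 0, 0, 3, 0, 0); (0, 0, 0, 0, 0, 0, 4); (0, 0, 0, 0, 1, 1, 0); (0, 0, 1, 0, 0, 0, 0); (1, 1, 1, 1, 0, 0, 0))


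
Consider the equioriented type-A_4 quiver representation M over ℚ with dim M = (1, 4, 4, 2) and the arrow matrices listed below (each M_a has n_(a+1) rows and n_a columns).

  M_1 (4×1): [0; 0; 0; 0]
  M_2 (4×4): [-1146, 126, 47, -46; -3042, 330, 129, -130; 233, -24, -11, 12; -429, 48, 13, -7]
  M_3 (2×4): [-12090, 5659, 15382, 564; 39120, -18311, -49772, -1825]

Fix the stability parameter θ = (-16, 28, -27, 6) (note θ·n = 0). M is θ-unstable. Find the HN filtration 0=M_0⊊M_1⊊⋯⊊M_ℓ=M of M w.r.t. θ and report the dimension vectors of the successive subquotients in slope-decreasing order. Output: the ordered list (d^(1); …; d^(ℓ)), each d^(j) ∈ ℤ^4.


Barcode: M ≅ I[1,1], I[2,2], I[2,3], I[2,4]^2, I[3,3]. HN layers by μ_θ (5 steps, strictly decreasing):
  μ^(1)=28; μ^(2)=6; μ^(3)=1/2; μ^(4)=-16; μ^(5)=-27

((0, 1, 0, 0); (0, 0, 0, 2); (0, 3, 3, 0); (1, 0, 0, 0); (0, 0, 1, 0))


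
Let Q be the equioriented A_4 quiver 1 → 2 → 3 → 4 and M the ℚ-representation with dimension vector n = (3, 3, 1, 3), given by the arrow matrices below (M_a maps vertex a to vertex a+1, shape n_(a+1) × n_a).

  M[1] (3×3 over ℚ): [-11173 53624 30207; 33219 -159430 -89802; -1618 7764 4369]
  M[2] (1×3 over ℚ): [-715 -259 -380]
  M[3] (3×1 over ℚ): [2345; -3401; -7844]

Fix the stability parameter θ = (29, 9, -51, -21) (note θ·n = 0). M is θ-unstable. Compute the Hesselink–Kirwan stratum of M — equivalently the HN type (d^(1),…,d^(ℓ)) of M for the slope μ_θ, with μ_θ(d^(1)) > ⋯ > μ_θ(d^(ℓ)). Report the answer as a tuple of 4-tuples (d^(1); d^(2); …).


Barcode: M ≅ I[1,2]^2, I[1,4], I[4,4]^2. HN layers by μ_θ (3 steps, strictly decreasing):
  μ^(1)=19; μ^(2)=-17/2; μ^(3)=-21

((2, 2, 0, 0); (1, 1, 1, 1); (0, 0, 0, 2))


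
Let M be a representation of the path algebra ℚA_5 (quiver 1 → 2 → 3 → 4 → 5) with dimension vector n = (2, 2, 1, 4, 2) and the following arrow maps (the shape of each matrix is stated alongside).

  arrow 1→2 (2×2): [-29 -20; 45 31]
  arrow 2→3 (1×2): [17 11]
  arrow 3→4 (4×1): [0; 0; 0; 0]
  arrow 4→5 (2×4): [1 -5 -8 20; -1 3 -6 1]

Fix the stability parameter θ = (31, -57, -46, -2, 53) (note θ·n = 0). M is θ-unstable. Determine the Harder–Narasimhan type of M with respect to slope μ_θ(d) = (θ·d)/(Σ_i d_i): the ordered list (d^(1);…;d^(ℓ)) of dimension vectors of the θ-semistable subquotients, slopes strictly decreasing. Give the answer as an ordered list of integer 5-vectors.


Barcode: M ≅ I[1,2], I[1,3], I[4,4]^2, I[4,5]^2. HN layers by μ_θ (4 steps, strictly decreasing):
  μ^(1)=53; μ^(2)=-2; μ^(3)=-13; μ^(4)=-24

((0, 0, 0, 0, 2); (0, 0, 0, 4, 0); (1, 1, 0, 0, 0); (1, 1, 1, 0, 0))


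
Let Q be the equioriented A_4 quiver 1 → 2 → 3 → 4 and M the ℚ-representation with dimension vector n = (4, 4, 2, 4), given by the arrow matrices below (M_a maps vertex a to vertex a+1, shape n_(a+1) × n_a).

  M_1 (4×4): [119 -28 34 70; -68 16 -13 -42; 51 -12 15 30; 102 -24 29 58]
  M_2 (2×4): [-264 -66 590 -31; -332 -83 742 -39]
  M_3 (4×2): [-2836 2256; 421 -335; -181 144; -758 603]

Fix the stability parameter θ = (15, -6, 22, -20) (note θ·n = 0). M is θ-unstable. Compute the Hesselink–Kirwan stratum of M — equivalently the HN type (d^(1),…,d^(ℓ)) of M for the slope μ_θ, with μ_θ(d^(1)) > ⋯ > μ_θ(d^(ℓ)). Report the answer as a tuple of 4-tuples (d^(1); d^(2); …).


Interval decomposition of M: I[1,1], I[1,2], I[1,4]^2, I[2,2], I[4,4]^2.
HN type (ℓ=5): μ^(1)=15; μ^(2)=9/2; μ^(3)=11/4; μ^(4)=-6; μ^(5)=-20

((1, 0, 0, 0); (1, 1, 0, 0); (2, 2, 2, 2); (0, 1, 0, 0); (0, 0, 0, 2))


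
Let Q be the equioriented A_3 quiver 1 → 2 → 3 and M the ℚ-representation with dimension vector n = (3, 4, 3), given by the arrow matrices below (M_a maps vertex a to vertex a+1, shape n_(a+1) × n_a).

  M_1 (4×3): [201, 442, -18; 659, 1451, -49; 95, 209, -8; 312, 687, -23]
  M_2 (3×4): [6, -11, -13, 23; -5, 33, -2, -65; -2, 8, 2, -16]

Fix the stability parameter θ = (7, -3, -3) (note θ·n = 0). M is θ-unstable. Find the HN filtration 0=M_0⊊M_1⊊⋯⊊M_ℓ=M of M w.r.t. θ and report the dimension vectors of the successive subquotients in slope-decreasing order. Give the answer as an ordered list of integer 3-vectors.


Barcode: M ≅ I[1,2]^2, I[1,3], I[2,3], I[3,3]. HN layers by μ_θ (3 steps, strictly decreasing):
  μ^(1)=2; μ^(2)=1/3; μ^(3)=-3

((2, 2, 0); (1, 1, 1); (0, 1, 2))


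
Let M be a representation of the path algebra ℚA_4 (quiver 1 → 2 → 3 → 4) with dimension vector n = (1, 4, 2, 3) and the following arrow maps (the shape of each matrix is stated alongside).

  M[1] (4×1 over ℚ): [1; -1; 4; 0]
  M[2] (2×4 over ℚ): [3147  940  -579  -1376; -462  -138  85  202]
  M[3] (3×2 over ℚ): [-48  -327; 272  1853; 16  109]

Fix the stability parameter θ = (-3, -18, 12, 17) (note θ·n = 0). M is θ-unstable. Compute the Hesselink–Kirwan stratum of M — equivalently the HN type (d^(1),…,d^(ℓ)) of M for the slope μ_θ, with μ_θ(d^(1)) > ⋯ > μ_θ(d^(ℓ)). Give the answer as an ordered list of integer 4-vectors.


Barcode: M ≅ I[1,3], I[2,2]^2, I[2,4], I[4,4]^2. HN layers by μ_θ (4 steps, strictly decreasing):
  μ^(1)=17; μ^(2)=12; μ^(3)=-21/2; μ^(4)=-18

((0, 0, 0, 3); (0, 0, 2, 0); (1, 1, 0, 0); (0, 3, 0, 0))


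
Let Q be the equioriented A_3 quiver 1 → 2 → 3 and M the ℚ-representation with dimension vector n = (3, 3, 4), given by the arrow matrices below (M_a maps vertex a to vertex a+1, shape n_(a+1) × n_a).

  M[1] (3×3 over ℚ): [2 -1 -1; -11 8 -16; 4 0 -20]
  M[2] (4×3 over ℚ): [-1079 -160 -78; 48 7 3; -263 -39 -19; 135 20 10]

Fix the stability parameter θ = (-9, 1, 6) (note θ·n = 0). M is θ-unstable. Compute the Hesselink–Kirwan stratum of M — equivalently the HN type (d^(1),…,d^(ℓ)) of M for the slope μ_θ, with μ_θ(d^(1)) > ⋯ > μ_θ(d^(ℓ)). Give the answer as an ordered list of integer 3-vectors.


Barcode: M ≅ I[1,3]^3, I[3,3]. HN layers by μ_θ (3 steps, strictly decreasing):
  μ^(1)=6; μ^(2)=1; μ^(3)=-9

((0, 0, 4); (0, 3, 0); (3, 0, 0))


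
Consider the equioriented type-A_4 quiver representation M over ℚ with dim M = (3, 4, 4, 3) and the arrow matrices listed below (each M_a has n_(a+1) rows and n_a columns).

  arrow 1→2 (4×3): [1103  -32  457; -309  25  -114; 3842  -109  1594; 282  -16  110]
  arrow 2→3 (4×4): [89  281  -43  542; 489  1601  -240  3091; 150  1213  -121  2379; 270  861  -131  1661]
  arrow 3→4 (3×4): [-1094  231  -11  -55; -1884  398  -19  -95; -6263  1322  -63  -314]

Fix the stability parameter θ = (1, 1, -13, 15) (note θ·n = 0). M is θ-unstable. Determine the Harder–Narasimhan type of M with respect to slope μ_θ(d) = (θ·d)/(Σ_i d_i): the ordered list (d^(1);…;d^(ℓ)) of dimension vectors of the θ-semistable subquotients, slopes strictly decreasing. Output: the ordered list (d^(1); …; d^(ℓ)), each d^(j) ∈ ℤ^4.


Via rank(M_{q-1}∘⋯∘M_p): M ≅ I[1,3], I[1,4]^2, I[2,2], I[3,4].
μ_θ-semistable layers: μ^(1)=15; μ^(2)=1; μ^(3)=-11/3; μ^(4)=-13

((0, 0, 0, 3); (0, 1, 0, 0); (3, 3, 3, 0); (0, 0, 1, 0))


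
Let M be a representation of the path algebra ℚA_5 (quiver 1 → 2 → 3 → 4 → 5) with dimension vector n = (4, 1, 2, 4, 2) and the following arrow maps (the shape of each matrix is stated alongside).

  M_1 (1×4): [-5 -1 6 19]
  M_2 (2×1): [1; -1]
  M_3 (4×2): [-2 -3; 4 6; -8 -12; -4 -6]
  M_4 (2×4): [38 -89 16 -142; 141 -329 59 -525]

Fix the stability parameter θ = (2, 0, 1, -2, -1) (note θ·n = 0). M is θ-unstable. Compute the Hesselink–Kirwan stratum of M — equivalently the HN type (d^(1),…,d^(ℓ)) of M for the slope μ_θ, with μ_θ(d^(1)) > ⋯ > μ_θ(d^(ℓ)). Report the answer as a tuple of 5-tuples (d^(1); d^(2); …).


Interval decomposition of M: I[1,1]^3, I[1,5], I[3,3], I[4,4]^2, I[4,5].
HN type (ℓ=5): μ^(1)=2; μ^(2)=1; μ^(3)=0; μ^(4)=-1; μ^(5)=-2

((3, 0, 0, 0, 0); (0, 0, 1, 0, 0); (1, 1, 1, 1, 1); (0, 0, 0, 0, 1); (0, 0, 0, 3, 0))


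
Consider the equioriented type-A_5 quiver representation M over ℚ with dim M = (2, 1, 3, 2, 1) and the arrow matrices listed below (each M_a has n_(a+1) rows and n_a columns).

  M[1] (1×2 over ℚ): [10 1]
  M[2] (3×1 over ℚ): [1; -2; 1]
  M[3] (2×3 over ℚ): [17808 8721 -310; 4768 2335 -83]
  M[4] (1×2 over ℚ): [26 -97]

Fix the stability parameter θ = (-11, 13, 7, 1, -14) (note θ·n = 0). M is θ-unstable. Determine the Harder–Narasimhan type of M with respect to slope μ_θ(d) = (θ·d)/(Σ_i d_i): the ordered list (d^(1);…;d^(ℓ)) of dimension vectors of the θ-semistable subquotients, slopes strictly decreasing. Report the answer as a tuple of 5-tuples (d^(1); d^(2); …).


Interval decomposition of M: I[1,1], I[1,5], I[3,3], I[3,4].
HN type (ℓ=4): μ^(1)=7; μ^(2)=4; μ^(3)=7/4; μ^(4)=-11

((0, 0, 1, 0, 0); (0, 0, 1, 1, 0); (0, 1, 1, 1, 1); (2, 0, 0, 0, 0))


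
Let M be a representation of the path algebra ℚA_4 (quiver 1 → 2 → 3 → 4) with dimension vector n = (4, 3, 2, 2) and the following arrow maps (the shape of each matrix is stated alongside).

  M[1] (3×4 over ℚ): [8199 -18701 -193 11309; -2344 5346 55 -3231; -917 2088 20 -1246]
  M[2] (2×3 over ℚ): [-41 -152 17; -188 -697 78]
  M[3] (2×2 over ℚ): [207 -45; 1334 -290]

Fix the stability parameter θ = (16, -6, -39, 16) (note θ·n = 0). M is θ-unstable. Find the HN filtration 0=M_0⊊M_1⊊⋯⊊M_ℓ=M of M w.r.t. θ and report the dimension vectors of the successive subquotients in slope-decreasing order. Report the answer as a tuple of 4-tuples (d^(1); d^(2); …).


Barcode: M ≅ I[1,1], I[1,2], I[1,3], I[1,4], I[4,4]. HN layers by μ_θ (3 steps, strictly decreasing):
  μ^(1)=16; μ^(2)=5; μ^(3)=-29/3

((1, 0, 0, 2); (1, 1, 0, 0); (2, 2, 2, 0))


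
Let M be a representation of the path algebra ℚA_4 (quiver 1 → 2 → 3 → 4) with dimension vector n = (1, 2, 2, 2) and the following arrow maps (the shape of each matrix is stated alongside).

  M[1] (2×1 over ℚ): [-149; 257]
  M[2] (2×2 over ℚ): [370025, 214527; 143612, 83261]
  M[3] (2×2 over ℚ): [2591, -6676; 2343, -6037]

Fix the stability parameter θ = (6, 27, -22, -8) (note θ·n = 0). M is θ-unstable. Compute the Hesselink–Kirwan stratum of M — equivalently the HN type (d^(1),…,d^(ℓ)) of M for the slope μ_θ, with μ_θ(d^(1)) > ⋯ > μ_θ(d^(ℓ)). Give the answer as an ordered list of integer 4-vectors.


Interval decomposition of M: I[1,4], I[2,4].
HN type (ℓ=2): μ^(1)=3/4; μ^(2)=-1

((1, 1, 1, 1); (0, 1, 1, 1))


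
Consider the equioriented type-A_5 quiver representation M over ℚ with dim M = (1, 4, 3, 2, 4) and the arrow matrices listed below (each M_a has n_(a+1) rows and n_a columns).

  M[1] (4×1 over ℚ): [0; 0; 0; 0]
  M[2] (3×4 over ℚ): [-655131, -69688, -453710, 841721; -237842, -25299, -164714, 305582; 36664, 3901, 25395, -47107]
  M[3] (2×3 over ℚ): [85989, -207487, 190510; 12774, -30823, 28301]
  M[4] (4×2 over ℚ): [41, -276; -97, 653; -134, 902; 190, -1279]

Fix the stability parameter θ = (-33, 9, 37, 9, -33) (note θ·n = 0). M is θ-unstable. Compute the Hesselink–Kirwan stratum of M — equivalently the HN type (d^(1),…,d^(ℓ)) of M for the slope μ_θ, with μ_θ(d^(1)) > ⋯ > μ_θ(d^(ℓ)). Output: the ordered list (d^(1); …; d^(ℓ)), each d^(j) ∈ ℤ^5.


Via rank(M_{q-1}∘⋯∘M_p): M ≅ I[1,1], I[2,2], I[2,3], I[2,5]^2, I[5,5]^2.
μ_θ-semistable layers: μ^(1)=37; μ^(2)=9; μ^(3)=11/2; μ^(4)=-33

((0, 0, 1, 0, 0); (0, 2, 0, 0, 0); (0, 2, 2, 2, 2); (1, 0, 0, 0, 2))


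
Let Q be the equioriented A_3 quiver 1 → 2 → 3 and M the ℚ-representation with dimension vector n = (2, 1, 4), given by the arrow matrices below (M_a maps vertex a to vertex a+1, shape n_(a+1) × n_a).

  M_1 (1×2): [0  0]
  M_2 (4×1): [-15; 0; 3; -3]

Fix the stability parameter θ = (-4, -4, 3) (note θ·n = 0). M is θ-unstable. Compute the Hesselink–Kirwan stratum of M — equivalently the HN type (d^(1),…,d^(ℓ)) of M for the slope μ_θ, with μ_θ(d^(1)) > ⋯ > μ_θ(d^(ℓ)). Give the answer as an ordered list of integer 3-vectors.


Via rank(M_{q-1}∘⋯∘M_p): M ≅ I[1,1]^2, I[2,3], I[3,3]^3.
μ_θ-semistable layers: μ^(1)=3; μ^(2)=-4

((0, 0, 4); (2, 1, 0))


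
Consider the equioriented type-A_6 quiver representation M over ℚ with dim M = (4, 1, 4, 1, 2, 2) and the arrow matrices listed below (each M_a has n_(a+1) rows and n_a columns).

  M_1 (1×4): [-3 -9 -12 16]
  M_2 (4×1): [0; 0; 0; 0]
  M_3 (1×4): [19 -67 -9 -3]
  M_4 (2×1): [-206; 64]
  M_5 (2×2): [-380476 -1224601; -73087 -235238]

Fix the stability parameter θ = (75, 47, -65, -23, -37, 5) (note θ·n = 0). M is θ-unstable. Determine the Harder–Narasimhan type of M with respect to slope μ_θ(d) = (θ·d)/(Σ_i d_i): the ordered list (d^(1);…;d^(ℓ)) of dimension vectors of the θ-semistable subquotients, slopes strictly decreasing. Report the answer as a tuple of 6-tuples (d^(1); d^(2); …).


Via rank(M_{q-1}∘⋯∘M_p): M ≅ I[1,1]^3, I[1,2], I[3,3]^3, I[3,6], I[5,6].
μ_θ-semistable layers: μ^(1)=75; μ^(2)=61; μ^(3)=5; μ^(4)=-30; μ^(5)=-37; μ^(6)=-65

((3, 0, 0, 0, 0, 0); (1, 1, 0, 0, 0, 0); (0, 0, 0, 0, 0, 2); (0, 0, 0, 1, 1, 0); (0, 0, 0, 0, 1, 0); (0, 0, 4, 0, 0, 0))


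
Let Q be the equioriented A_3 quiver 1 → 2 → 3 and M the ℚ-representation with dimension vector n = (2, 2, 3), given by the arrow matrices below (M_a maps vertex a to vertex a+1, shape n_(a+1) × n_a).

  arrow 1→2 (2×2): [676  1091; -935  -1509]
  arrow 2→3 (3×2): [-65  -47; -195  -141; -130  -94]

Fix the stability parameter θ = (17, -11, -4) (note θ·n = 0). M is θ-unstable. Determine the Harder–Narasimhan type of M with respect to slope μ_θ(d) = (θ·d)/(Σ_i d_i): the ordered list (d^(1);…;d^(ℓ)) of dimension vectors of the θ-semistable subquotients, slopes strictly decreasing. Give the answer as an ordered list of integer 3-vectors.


Barcode: M ≅ I[1,2], I[1,3], I[3,3]^2. HN layers by μ_θ (3 steps, strictly decreasing):
  μ^(1)=3; μ^(2)=2/3; μ^(3)=-4

((1, 1, 0); (1, 1, 1); (0, 0, 2))


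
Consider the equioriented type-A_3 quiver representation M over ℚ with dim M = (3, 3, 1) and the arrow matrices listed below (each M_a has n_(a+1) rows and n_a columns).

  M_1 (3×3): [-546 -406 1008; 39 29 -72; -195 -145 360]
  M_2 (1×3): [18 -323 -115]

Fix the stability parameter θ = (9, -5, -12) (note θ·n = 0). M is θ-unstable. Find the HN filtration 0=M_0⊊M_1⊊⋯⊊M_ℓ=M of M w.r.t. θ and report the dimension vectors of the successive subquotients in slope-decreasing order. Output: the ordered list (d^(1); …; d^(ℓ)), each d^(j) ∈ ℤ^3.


Barcode: M ≅ I[1,1]^2, I[1,2], I[2,2], I[2,3]. HN layers by μ_θ (4 steps, strictly decreasing):
  μ^(1)=9; μ^(2)=2; μ^(3)=-5; μ^(4)=-17/2

((2, 0, 0); (1, 1, 0); (0, 1, 0); (0, 1, 1))


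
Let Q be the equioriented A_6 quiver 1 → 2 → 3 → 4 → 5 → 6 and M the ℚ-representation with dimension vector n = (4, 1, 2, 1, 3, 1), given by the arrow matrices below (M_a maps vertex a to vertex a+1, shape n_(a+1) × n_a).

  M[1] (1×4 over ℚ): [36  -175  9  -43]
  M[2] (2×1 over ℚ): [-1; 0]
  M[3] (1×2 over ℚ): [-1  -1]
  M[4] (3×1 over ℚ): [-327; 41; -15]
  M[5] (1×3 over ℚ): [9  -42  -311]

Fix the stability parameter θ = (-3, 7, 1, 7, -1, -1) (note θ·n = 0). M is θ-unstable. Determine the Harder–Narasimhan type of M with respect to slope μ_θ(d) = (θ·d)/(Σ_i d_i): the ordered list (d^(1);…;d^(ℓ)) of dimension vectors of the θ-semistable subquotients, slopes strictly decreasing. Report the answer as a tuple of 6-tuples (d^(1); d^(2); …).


Barcode: M ≅ I[1,1]^3, I[1,5], I[3,3], I[5,5], I[5,6]. HN layers by μ_θ (4 steps, strictly decreasing):
  μ^(1)=7/2; μ^(2)=1; μ^(3)=-1; μ^(4)=-3

((0, 1, 1, 1, 1, 0); (0, 0, 1, 0, 0, 0); (0, 0, 0, 0, 2, 1); (4, 0, 0, 0, 0, 0))


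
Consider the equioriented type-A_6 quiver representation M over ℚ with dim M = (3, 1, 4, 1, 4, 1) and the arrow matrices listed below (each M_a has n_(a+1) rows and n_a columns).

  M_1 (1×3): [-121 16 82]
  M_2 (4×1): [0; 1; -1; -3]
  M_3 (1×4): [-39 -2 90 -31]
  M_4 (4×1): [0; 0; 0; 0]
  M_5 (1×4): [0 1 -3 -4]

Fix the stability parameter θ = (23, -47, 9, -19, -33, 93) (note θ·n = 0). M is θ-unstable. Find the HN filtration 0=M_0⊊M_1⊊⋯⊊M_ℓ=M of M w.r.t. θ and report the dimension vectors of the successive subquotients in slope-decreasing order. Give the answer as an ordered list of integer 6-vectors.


Interval decomposition of M: I[1,1]^2, I[1,4], I[3,3]^3, I[5,5]^3, I[5,6].
HN type (ℓ=6): μ^(1)=93; μ^(2)=23; μ^(3)=9; μ^(4)=-5; μ^(5)=-12; μ^(6)=-33

((0, 0, 0, 0, 0, 1); (2, 0, 0, 0, 0, 0); (0, 0, 3, 0, 0, 0); (0, 0, 1, 1, 0, 0); (1, 1, 0, 0, 0, 0); (0, 0, 0, 0, 4, 0))


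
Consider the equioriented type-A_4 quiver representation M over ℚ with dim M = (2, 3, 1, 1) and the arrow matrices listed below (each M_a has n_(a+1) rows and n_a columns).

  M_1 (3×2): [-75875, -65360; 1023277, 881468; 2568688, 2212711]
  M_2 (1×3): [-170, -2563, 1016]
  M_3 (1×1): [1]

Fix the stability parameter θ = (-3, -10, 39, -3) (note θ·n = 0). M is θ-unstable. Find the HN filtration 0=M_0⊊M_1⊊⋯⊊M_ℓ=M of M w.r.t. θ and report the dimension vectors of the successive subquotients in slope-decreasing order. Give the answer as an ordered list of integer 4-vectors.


Via rank(M_{q-1}∘⋯∘M_p): M ≅ I[1,2], I[1,4], I[2,2].
μ_θ-semistable layers: μ^(1)=18; μ^(2)=-13/2; μ^(3)=-10

((0, 0, 1, 1); (2, 2, 0, 0); (0, 1, 0, 0))


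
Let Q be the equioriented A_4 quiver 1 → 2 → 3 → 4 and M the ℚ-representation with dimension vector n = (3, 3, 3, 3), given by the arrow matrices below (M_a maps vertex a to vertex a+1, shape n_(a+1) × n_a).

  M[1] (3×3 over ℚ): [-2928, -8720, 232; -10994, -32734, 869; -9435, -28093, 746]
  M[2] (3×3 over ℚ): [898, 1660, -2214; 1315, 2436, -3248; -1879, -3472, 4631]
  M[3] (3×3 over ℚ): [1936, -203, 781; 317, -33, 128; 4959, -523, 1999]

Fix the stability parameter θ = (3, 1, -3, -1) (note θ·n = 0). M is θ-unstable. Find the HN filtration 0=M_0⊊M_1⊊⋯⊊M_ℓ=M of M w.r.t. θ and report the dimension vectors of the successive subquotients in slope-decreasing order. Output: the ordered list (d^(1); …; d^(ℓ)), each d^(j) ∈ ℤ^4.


Barcode: M ≅ I[1,1], I[1,4]^2, I[2,4]. HN layers by μ_θ (3 steps, strictly decreasing):
  μ^(1)=3; μ^(2)=0; μ^(3)=-1

((1, 0, 0, 0); (2, 2, 2, 2); (0, 1, 1, 1))


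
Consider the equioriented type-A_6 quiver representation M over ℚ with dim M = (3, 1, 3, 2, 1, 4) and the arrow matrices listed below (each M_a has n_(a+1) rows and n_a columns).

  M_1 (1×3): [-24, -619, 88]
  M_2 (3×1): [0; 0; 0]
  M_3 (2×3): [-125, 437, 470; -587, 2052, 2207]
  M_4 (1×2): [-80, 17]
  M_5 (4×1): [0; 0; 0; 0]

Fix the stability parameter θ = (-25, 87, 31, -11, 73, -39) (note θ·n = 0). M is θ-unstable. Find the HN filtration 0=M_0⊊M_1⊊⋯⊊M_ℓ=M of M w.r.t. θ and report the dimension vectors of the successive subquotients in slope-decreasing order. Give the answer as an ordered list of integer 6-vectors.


Via rank(M_{q-1}∘⋯∘M_p): M ≅ I[1,1]^2, I[1,2], I[3,3], I[3,4], I[3,5], I[6,6]^4.
μ_θ-semistable layers: μ^(1)=87; μ^(2)=73; μ^(3)=31; μ^(4)=10; μ^(5)=-25; μ^(6)=-39

((0, 1, 0, 0, 0, 0); (0, 0, 0, 0, 1, 0); (0, 0, 1, 0, 0, 0); (0, 0, 2, 2, 0, 0); (3, 0, 0, 0, 0, 0); (0, 0, 0, 0, 0, 4))


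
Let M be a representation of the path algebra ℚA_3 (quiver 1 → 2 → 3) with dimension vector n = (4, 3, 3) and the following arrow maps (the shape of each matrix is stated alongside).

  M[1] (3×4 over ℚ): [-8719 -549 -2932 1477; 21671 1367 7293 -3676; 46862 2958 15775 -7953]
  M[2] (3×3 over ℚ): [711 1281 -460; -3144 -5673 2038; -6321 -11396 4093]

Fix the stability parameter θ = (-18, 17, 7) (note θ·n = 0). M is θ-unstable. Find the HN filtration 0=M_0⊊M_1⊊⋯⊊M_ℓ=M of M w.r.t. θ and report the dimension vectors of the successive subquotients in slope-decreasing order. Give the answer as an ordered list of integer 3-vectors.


Interval decomposition of M: I[1,1], I[1,3]^3.
HN type (ℓ=2): μ^(1)=12; μ^(2)=-18

((0, 3, 3); (4, 0, 0))


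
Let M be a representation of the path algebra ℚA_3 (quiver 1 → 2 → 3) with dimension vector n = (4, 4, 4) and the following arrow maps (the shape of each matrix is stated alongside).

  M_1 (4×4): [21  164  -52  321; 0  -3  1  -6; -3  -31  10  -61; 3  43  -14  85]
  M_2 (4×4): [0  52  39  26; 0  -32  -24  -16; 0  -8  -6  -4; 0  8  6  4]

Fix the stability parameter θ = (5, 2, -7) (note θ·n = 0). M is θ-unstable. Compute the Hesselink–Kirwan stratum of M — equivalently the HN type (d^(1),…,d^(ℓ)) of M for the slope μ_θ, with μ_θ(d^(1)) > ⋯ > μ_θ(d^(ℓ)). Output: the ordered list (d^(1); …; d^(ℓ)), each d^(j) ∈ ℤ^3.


Barcode: M ≅ I[1,1], I[1,2]^2, I[1,3], I[2,2], I[3,3]^3. HN layers by μ_θ (5 steps, strictly decreasing):
  μ^(1)=5; μ^(2)=7/2; μ^(3)=2; μ^(4)=0; μ^(5)=-7

((1, 0, 0); (2, 2, 0); (0, 1, 0); (1, 1, 1); (0, 0, 3))


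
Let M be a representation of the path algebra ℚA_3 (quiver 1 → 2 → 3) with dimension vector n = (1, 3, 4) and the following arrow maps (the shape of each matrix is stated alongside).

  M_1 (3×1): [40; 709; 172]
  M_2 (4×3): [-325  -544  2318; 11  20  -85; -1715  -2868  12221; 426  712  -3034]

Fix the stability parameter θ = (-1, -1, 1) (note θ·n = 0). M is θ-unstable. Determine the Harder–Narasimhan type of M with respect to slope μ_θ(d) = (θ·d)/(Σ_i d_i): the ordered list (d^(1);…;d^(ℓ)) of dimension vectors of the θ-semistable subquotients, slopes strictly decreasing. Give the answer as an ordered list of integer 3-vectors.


Barcode: M ≅ I[1,2], I[2,3]^2, I[3,3]^2. HN layers by μ_θ (2 steps, strictly decreasing):
  μ^(1)=1; μ^(2)=-1

((0, 0, 4); (1, 3, 0))


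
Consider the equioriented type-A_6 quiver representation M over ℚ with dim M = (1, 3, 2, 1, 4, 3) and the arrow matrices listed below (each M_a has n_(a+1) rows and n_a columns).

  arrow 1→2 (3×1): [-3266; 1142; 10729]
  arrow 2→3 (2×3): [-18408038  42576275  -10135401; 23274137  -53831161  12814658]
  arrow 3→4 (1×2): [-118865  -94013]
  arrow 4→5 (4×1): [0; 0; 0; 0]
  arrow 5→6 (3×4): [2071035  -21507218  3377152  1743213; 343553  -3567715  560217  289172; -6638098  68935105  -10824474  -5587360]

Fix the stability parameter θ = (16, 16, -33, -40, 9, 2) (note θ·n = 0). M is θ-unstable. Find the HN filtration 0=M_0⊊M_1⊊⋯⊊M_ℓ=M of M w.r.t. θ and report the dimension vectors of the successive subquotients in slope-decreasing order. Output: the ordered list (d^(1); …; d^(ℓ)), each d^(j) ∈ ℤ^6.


Via rank(M_{q-1}∘⋯∘M_p): M ≅ I[1,4], I[2,2], I[2,3], I[5,5], I[5,6]^3.
μ_θ-semistable layers: μ^(1)=16; μ^(2)=9; μ^(3)=11/2; μ^(4)=-17/2; μ^(5)=-41/4

((0, 1, 0, 0, 0, 0); (0, 0, 0, 0, 1, 0); (0, 0, 0, 0, 3, 3); (0, 1, 1, 0, 0, 0); (1, 1, 1, 1, 0, 0))


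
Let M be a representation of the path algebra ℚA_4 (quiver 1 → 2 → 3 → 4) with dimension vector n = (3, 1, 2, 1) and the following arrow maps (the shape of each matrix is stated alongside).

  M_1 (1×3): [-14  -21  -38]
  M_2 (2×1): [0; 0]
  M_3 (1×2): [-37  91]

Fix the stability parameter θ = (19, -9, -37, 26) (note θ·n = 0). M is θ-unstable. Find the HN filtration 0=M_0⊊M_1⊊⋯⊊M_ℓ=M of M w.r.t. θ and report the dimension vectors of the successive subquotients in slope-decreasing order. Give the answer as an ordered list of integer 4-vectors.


Interval decomposition of M: I[1,1]^2, I[1,2], I[3,3], I[3,4].
HN type (ℓ=4): μ^(1)=26; μ^(2)=19; μ^(3)=5; μ^(4)=-37

((0, 0, 0, 1); (2, 0, 0, 0); (1, 1, 0, 0); (0, 0, 2, 0))


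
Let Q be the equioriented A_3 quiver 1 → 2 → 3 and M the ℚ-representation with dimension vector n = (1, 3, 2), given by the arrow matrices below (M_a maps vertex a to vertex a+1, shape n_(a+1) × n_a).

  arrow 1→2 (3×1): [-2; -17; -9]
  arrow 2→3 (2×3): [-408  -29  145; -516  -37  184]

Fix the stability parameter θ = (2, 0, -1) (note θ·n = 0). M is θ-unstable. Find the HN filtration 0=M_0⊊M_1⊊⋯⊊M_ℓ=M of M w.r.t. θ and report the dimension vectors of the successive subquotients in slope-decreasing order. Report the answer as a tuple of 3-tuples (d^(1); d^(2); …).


Barcode: M ≅ I[1,3], I[2,2], I[2,3]. HN layers by μ_θ (3 steps, strictly decreasing):
  μ^(1)=1/3; μ^(2)=0; μ^(3)=-1/2

((1, 1, 1); (0, 1, 0); (0, 1, 1))


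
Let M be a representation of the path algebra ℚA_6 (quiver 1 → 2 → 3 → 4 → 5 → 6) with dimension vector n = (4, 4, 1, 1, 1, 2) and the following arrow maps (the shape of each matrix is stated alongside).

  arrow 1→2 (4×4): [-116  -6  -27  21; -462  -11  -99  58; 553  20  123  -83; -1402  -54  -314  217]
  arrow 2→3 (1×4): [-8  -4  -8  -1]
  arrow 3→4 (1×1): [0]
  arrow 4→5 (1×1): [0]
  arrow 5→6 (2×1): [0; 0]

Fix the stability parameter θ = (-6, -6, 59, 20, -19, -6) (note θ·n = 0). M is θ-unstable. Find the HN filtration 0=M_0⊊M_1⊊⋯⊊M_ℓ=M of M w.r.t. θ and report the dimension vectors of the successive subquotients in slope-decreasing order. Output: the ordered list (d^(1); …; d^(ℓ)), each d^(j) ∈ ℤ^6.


Via rank(M_{q-1}∘⋯∘M_p): M ≅ I[1,2]^3, I[1,3], I[4,4], I[5,5], I[6,6]^2.
μ_θ-semistable layers: μ^(1)=59; μ^(2)=20; μ^(3)=-6; μ^(4)=-19

((0, 0, 1, 0, 0, 0); (0, 0, 0, 1, 0, 0); (4, 4, 0, 0, 0, 2); (0, 0, 0, 0, 1, 0))


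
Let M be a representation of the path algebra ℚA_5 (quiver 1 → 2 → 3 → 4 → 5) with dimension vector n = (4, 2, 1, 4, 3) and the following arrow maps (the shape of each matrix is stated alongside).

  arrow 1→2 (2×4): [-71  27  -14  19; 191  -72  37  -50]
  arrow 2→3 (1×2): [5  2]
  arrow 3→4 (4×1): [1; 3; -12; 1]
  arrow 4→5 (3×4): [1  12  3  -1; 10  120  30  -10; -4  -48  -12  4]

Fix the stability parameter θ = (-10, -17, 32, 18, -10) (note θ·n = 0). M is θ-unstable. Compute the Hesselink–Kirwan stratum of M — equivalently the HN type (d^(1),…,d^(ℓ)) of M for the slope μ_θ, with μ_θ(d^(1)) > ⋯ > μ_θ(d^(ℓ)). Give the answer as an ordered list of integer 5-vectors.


Via rank(M_{q-1}∘⋯∘M_p): M ≅ I[1,1]^2, I[1,2], I[1,4], I[4,4]^2, I[4,5], I[5,5]^2.
μ_θ-semistable layers: μ^(1)=25; μ^(2)=18; μ^(3)=4; μ^(4)=-10; μ^(5)=-27/2

((0, 0, 1, 1, 0); (0, 0, 0, 2, 0); (0, 0, 0, 1, 1); (2, 0, 0, 0, 2); (2, 2, 0, 0, 0))


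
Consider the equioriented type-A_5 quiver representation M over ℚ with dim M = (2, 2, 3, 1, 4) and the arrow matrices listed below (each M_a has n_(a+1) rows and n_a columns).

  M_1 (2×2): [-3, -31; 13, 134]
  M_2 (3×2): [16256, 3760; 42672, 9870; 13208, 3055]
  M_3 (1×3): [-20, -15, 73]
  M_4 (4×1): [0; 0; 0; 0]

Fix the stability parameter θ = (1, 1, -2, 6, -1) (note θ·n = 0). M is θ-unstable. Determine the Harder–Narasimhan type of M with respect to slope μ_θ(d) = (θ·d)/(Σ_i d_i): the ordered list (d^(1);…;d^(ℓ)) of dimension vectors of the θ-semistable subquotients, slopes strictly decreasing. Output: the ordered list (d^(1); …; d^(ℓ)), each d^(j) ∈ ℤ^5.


Via rank(M_{q-1}∘⋯∘M_p): M ≅ I[1,2], I[1,4], I[3,3]^2, I[5,5]^4.
μ_θ-semistable layers: μ^(1)=6; μ^(2)=1; μ^(3)=0; μ^(4)=-1; μ^(5)=-2

((0, 0, 0, 1, 0); (1, 1, 0, 0, 0); (1, 1, 1, 0, 0); (0, 0, 0, 0, 4); (0, 0, 2, 0, 0))


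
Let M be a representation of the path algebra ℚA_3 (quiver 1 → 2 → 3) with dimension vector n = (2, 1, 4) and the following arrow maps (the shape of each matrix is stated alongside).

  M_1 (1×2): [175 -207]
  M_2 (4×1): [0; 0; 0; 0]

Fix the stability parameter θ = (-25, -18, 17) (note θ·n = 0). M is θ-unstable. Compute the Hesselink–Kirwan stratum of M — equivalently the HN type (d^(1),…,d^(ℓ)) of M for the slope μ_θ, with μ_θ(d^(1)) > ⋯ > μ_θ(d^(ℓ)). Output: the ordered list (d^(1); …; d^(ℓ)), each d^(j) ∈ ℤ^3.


Interval decomposition of M: I[1,1], I[1,2], I[3,3]^4.
HN type (ℓ=3): μ^(1)=17; μ^(2)=-18; μ^(3)=-25

((0, 0, 4); (0, 1, 0); (2, 0, 0))


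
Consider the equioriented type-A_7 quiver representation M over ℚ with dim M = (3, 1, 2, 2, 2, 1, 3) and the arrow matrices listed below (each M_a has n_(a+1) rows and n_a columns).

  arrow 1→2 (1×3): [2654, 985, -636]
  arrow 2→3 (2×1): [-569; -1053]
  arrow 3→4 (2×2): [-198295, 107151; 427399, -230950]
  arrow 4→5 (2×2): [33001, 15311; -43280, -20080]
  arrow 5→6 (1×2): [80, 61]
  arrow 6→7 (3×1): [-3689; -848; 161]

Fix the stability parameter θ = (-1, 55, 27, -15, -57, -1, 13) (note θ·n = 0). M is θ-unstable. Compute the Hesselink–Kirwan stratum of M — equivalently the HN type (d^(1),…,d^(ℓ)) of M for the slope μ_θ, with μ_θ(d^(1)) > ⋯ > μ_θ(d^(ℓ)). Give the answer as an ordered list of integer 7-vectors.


Interval decomposition of M: I[1,1]^2, I[1,5], I[3,4], I[5,7], I[7,7]^2.
HN type (ℓ=5): μ^(1)=13; μ^(2)=6; μ^(3)=5/2; μ^(4)=-1; μ^(5)=-57

((0, 0, 0, 0, 0, 0, 3); (0, 0, 1, 1, 0, 0, 0); (0, 1, 1, 1, 1, 0, 0); (3, 0, 0, 0, 0, 1, 0); (0, 0, 0, 0, 1, 0, 0))


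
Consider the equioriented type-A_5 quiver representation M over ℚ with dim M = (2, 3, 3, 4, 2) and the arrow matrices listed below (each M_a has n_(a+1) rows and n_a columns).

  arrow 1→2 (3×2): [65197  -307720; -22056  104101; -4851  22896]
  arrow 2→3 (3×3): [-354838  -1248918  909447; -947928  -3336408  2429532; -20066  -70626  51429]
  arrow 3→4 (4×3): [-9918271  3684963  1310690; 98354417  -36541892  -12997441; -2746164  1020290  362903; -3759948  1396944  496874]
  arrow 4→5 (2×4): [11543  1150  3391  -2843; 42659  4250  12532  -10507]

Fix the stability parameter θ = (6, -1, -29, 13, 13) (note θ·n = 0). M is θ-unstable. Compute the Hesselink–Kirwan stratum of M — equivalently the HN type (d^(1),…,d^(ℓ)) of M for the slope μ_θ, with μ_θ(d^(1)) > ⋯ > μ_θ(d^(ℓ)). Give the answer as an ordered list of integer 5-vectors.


Interval decomposition of M: I[1,2], I[1,5], I[2,2], I[3,4], I[3,5], I[4,4].
HN type (ℓ=5): μ^(1)=13; μ^(2)=5/2; μ^(3)=-1; μ^(4)=-8; μ^(5)=-29

((0, 0, 0, 4, 2); (1, 1, 0, 0, 0); (0, 1, 0, 0, 0); (1, 1, 1, 0, 0); (0, 0, 2, 0, 0))


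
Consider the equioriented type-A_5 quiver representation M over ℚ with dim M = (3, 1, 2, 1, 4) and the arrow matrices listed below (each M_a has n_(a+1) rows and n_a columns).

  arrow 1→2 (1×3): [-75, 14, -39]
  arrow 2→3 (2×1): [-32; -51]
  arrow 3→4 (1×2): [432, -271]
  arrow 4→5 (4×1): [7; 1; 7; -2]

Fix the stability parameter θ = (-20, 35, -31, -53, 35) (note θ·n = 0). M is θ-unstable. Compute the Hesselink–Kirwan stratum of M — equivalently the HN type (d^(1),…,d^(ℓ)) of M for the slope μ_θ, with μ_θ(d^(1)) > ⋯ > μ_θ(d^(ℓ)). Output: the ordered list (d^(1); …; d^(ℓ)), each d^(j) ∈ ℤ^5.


Interval decomposition of M: I[1,1]^2, I[1,5], I[3,3], I[5,5]^3.
HN type (ℓ=4): μ^(1)=35; μ^(2)=-49/3; μ^(3)=-20; μ^(4)=-31

((0, 0, 0, 0, 4); (0, 1, 1, 1, 0); (3, 0, 0, 0, 0); (0, 0, 1, 0, 0))


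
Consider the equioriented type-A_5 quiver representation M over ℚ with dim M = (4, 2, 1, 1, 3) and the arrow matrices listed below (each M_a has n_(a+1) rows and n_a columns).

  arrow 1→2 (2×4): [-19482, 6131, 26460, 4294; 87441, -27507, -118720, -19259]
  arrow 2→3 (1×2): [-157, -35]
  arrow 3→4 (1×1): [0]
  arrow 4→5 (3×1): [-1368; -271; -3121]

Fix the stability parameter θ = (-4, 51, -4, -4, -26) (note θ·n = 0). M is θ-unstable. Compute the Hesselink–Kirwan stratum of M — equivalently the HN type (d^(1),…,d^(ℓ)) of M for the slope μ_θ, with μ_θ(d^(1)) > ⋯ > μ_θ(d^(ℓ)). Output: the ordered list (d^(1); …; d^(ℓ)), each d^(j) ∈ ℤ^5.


Barcode: M ≅ I[1,1]^2, I[1,2], I[1,3], I[4,5], I[5,5]^2. HN layers by μ_θ (5 steps, strictly decreasing):
  μ^(1)=51; μ^(2)=47/2; μ^(3)=-4; μ^(4)=-15; μ^(5)=-26

((0, 1, 0, 0, 0); (0, 1, 1, 0, 0); (4, 0, 0, 0, 0); (0, 0, 0, 1, 1); (0, 0, 0, 0, 2))


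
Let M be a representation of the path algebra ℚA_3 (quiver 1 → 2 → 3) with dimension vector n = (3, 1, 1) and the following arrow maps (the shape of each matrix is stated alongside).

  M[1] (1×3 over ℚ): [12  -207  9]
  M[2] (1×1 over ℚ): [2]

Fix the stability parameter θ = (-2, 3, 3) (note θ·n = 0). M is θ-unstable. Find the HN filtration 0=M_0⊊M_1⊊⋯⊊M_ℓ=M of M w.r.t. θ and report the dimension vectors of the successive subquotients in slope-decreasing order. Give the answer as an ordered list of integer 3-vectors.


Interval decomposition of M: I[1,1]^2, I[1,3].
HN type (ℓ=2): μ^(1)=3; μ^(2)=-2

((0, 1, 1); (3, 0, 0))


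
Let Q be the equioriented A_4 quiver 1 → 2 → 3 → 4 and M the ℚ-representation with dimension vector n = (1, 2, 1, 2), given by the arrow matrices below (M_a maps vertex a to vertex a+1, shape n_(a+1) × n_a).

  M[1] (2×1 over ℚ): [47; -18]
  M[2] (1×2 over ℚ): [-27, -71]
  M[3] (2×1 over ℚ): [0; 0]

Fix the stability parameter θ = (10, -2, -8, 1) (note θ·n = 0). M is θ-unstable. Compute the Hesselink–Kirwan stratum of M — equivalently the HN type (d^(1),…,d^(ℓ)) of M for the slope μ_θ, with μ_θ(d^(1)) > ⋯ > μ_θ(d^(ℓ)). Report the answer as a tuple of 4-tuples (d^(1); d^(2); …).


Via rank(M_{q-1}∘⋯∘M_p): M ≅ I[1,3], I[2,2], I[4,4]^2.
μ_θ-semistable layers: μ^(1)=1; μ^(2)=0; μ^(3)=-2

((0, 0, 0, 2); (1, 1, 1, 0); (0, 1, 0, 0))


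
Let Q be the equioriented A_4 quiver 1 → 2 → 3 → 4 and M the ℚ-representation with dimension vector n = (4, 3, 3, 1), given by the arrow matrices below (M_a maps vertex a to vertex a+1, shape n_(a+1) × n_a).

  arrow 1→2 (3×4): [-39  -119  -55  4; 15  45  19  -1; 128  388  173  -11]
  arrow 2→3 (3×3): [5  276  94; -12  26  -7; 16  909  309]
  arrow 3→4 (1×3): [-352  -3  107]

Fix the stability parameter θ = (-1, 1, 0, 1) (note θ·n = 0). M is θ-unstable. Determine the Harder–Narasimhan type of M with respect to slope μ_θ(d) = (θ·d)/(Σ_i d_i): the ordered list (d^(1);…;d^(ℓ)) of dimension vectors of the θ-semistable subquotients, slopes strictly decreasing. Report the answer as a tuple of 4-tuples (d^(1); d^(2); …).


Barcode: M ≅ I[1,1], I[1,3]^2, I[1,4]. HN layers by μ_θ (3 steps, strictly decreasing):
  μ^(1)=1; μ^(2)=1/2; μ^(3)=-1

((0, 0, 0, 1); (0, 3, 3, 0); (4, 0, 0, 0))


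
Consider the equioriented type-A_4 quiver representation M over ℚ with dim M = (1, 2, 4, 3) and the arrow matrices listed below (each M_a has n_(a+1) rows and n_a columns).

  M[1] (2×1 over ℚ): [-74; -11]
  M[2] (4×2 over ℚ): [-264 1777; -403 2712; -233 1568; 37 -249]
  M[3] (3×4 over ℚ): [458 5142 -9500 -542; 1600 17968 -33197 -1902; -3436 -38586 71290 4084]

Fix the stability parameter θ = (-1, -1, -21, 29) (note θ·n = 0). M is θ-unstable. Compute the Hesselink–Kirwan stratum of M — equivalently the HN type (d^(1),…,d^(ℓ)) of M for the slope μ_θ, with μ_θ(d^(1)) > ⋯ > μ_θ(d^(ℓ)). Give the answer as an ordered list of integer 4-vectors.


Via rank(M_{q-1}∘⋯∘M_p): M ≅ I[1,3], I[2,4], I[3,4]^2.
μ_θ-semistable layers: μ^(1)=29; μ^(2)=-23/3; μ^(3)=-11; μ^(4)=-21

((0, 0, 0, 3); (1, 1, 1, 0); (0, 1, 1, 0); (0, 0, 2, 0))


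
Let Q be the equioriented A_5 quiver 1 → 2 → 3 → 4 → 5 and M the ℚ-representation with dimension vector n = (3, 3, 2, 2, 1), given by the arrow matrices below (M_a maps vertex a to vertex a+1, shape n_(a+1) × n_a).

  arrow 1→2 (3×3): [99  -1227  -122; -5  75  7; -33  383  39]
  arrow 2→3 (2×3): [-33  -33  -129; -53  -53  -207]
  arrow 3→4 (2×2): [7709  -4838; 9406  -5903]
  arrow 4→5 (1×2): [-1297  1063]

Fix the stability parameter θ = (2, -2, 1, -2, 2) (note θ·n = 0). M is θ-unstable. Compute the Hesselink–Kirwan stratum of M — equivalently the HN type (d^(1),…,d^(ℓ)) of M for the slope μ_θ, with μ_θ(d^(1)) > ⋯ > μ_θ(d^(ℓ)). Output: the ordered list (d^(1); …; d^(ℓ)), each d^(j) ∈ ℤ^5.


Barcode: M ≅ I[1,2], I[1,4], I[1,5]. HN layers by μ_θ (3 steps, strictly decreasing):
  μ^(1)=2; μ^(2)=0; μ^(3)=-1/4

((0, 0, 0, 0, 1); (1, 1, 0, 0, 0); (2, 2, 2, 2, 0))


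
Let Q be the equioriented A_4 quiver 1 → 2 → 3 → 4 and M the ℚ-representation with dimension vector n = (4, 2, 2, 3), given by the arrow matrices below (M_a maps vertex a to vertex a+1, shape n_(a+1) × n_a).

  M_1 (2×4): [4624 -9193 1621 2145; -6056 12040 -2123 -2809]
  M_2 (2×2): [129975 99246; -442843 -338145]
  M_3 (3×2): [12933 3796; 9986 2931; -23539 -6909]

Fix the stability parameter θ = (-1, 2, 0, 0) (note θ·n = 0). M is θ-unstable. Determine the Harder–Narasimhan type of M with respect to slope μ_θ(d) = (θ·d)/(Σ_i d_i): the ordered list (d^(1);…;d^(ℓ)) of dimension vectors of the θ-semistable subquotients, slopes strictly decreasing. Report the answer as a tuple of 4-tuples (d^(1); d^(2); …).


Via rank(M_{q-1}∘⋯∘M_p): M ≅ I[1,1]^2, I[1,4]^2, I[4,4].
μ_θ-semistable layers: μ^(1)=2/3; μ^(2)=0; μ^(3)=-1

((0, 2, 2, 2); (0, 0, 0, 1); (4, 0, 0, 0))


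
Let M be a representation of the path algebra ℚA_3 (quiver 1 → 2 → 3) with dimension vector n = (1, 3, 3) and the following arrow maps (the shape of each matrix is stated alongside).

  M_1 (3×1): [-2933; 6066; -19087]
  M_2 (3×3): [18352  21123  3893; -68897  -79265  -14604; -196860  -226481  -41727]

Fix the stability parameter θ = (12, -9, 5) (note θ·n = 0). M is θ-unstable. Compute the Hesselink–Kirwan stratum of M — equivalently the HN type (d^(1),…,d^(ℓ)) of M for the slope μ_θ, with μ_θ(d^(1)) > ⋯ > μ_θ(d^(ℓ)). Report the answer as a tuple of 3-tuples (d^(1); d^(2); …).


Interval decomposition of M: I[1,3], I[2,3]^2.
HN type (ℓ=3): μ^(1)=5; μ^(2)=3/2; μ^(3)=-9

((0, 0, 3); (1, 1, 0); (0, 2, 0))


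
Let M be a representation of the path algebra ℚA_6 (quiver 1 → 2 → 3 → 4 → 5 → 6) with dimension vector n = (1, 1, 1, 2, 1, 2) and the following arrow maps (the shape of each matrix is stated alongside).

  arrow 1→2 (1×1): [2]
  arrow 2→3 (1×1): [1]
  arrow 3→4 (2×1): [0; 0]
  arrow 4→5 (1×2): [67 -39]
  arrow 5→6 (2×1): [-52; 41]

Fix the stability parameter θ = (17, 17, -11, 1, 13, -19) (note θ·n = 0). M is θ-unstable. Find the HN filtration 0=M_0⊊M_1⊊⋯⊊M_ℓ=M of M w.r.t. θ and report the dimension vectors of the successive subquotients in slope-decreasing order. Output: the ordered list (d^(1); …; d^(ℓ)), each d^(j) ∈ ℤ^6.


Via rank(M_{q-1}∘⋯∘M_p): M ≅ I[1,3], I[4,4], I[4,6], I[6,6].
μ_θ-semistable layers: μ^(1)=23/3; μ^(2)=1; μ^(3)=-5/3; μ^(4)=-19

((1, 1, 1, 0, 0, 0); (0, 0, 0, 1, 0, 0); (0, 0, 0, 1, 1, 1); (0, 0, 0, 0, 0, 1))
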